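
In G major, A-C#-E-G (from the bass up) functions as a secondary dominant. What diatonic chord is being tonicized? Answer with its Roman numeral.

V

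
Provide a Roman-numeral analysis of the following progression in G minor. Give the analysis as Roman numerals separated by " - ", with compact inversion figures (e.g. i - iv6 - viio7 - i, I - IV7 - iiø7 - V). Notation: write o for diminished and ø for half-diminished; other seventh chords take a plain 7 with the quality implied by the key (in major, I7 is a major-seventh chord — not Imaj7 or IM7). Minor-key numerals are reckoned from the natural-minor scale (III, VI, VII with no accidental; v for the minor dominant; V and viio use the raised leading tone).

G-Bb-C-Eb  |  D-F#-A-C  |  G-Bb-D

iv43 - V7 - i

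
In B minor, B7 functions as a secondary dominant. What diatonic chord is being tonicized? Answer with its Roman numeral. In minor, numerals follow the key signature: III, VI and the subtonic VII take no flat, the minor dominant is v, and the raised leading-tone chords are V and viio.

iv

The chord is a dominant seventh chord on B.
A dominant resolves down a perfect fifth: B → E. In B minor, E is scale degree 4, i.e. iv.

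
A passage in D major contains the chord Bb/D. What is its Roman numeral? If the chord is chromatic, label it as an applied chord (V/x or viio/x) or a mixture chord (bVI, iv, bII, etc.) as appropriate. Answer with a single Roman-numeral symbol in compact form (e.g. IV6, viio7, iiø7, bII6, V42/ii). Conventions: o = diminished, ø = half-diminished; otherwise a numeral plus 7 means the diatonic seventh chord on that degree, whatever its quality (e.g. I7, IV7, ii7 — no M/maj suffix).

bVI6

The pitches Bb-D-F form a major triad rooted on Bb.
Bb is the lowered sixth degree of D major (diatonic 6 would be B). This is a major triad on the lowered sixth degree, borrowed from the parallel minor.
With D in the bass the chord is in first inversion, so the figured bass is 6.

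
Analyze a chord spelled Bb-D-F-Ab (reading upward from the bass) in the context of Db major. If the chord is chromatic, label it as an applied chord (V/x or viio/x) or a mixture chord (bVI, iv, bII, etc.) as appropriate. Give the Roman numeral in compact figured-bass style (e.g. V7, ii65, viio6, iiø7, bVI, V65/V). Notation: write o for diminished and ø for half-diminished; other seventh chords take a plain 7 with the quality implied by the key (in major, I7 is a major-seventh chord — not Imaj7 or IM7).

The pitches Bb-D-F-Ab form a dominant seventh chord rooted on Bb.
Bb is not a diatonic chord root with this quality in Db major, but it lies a perfect fifth above Eb (ii), so the chord functions as an applied dominant of ii.

V7/ii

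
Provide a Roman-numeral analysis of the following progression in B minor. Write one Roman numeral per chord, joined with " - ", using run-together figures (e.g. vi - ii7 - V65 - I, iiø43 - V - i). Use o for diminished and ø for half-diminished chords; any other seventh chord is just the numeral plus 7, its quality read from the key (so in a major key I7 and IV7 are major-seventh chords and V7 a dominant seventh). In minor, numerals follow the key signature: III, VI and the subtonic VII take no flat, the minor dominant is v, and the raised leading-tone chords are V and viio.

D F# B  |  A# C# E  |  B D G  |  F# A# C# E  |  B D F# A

i6 - viio - VI6 - V7 - i7

D-F#-B: minor triad on B = scale degree 1 → i6.
A#-C#-E: diminished triad on A# = scale degree 7 → viio.
B-D-G has root G, degree 6 in B minor, so VI6.
F#-A#-C#-E: root F# is the dominant; dominant seventh chord there is V7.
B-D-F#-A has root B, degree 1 in B minor, so i7.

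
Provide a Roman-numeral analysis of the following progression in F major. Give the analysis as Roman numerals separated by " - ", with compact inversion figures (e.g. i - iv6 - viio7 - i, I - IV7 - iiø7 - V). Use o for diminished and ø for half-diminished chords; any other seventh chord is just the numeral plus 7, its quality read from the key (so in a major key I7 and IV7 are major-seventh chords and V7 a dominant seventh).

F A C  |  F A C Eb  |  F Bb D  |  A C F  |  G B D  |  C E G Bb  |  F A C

I - V7/IV - IV64 - I6 - V/V - V7 - I

F-A-C has root F, degree 1 in F major, so I.
F-A-C-Eb is the secondary dominant of IV (dominant seventh chord on F): V7/IV.
F-Bb-D has root Bb, degree 4 in F major, so IV64.
A-C-F: major triad on F = scale degree 1 → I6.
G-B-D is the secondary dominant of V (major triad on G): V/V.
C-E-G-Bb: dominant seventh chord on C = scale degree 5 → V7.
F-A-C has root F, degree 1 in F major, so I.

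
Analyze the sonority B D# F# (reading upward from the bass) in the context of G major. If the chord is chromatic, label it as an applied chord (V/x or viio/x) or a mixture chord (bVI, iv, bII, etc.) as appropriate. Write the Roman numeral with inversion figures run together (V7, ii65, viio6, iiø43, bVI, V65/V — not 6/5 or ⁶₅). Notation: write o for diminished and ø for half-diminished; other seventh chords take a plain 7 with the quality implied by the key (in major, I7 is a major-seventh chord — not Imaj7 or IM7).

V/vi

The pitches B-D#-F# form a major triad rooted on B.
B is not a diatonic chord root with this quality in G major, but it lies a perfect fifth above E (vi), so the chord functions as an applied dominant of vi.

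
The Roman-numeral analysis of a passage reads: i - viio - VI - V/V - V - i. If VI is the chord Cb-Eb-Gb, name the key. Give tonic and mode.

Eb minor

VI is given as Cb-Eb-Gb — a major triad with root Cb.
Counting down 5 scale steps from Cb places the tonic on Eb; a major triad on degree 6 is diatonic only in minor.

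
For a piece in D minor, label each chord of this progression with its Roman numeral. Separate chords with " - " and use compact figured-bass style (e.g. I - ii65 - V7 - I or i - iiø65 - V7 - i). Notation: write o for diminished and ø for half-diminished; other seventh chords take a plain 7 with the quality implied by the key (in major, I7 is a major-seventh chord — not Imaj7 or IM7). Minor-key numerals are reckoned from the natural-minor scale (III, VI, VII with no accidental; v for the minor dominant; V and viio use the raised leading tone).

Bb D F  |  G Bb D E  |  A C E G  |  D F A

Bb-D-F: major triad on Bb = scale degree 6 → VI.
G-Bb-D-E has root E, degree 2 in D minor, so iiø65.
A-C-E-G has root A, degree 5 in D minor, so v7.
D-F-A: minor triad on D = scale degree 1 → i.

VI - iiø65 - v7 - i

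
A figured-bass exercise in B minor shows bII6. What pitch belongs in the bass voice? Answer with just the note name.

bII in B minor has root C; the chord is C-E-G.
The figure 6 means first inversion — the third is in the bass.

E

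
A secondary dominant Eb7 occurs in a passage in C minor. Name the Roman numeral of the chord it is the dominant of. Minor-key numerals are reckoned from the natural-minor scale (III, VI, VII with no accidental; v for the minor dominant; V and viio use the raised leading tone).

The chord is a dominant seventh chord on Eb.
A dominant resolves down a perfect fifth: Eb → Ab. In C minor, Ab is scale degree 6, i.e. VI.

VI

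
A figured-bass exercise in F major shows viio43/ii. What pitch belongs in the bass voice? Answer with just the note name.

C

The applied chord viio43/ii is rooted on F#: F#-A-C-Eb.
The figure 43 means second inversion — the fifth is in the bass.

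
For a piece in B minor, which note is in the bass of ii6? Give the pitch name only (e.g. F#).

E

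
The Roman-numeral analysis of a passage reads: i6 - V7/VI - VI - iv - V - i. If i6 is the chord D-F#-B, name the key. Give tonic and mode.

B minor

The chord Bm/D is a minor triad rooted on B; its label is i6.
If B is scale degree 1 and the mode makes that degree carry a minor triad, the tonic is B and the mode is minor.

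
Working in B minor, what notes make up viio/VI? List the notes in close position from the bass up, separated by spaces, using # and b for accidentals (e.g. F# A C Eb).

The slash marks an applied leading-tone chord: viio of VI. In B minor, VI is G, so the leading tone to it is F#, a half step below.
Building a diminished triad on F# gives F#-A-C.

F# A C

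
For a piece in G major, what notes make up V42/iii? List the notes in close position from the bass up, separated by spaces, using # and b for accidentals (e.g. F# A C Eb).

E F# A# C#

The slash means an applied dominant: we want the dominant of iii. In G major, iii is B minor, and its dominant is built on F#.
Building a dominant seventh chord on F# gives F#-A#-C#-E.
The figured bass 42 indicates third inversion, placing the seventh (E) in the bass: E-F#-A#-C#.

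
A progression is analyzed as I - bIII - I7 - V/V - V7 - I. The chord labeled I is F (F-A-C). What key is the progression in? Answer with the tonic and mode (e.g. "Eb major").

The anchor chord is a major triad on F, labeled I.
If F is scale degree 1 and the mode makes that degree carry a major triad, the tonic is F and the mode is major.

F major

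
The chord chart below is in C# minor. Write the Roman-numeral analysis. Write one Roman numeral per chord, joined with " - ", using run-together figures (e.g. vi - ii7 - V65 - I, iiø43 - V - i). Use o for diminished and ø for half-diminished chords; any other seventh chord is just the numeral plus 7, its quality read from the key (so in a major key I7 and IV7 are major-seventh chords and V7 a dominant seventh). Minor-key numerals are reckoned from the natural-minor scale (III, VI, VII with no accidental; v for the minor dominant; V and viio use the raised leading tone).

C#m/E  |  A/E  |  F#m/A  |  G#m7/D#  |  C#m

i6 - VI64 - iv6 - v43 - i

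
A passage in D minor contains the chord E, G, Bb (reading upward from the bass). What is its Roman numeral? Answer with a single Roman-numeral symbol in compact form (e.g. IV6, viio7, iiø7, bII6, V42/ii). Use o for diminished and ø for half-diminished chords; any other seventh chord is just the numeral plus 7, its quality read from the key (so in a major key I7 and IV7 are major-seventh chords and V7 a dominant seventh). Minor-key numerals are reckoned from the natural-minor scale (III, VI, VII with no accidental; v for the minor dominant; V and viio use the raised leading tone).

The pitches E-G-Bb form a diminished triad rooted on E.
In D minor, E is the supertonic; the diatonic diminished triad there is iio.

iio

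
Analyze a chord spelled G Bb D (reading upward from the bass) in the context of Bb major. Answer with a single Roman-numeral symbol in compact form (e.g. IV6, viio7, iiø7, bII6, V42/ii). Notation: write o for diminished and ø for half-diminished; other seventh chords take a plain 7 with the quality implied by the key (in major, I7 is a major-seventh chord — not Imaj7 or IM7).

The pitches G-Bb-D form a minor triad rooted on G.
In Bb major, G is the submediant; the diatonic minor triad there is vi.

vi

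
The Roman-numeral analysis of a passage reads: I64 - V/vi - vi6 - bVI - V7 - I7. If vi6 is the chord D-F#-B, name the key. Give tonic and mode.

D major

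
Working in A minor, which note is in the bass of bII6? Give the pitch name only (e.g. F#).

D

bII in A minor has root Bb; the chord is Bb-D-F.
The figure 6 means first inversion — the third is in the bass.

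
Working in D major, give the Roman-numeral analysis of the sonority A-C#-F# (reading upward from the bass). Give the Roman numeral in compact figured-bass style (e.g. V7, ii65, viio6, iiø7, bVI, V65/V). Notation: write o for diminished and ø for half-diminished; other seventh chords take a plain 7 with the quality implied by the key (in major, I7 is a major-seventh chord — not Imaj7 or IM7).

iii6

Stacked in thirds the chord is F#-A-C#: a minor triad on F#.
In D major, F# is the mediant; the diatonic minor triad there is iii.
With A in the bass the chord is in first inversion, so the figured bass is 6.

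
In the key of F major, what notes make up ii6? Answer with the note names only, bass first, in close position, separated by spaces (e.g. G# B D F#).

The numeral's case and figure indicate a minor triad. In F major its root, scale degree 2, is G.
That chord is spelled G-Bb-D.
The figured bass 6 indicates first inversion, placing the third (Bb) in the bass: Bb-D-G.

Bb D G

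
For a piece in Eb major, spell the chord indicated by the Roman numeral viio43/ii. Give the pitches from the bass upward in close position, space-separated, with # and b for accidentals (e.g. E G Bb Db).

viio43/ii is a secondary leading-tone chord. The target ii is F in Eb major; the applied chord is rooted a semitone below, on E.
Building a fully diminished seventh chord on E gives E-G-Bb-Db.
The figured bass 43 indicates second inversion, placing the fifth (Bb) in the bass: Bb-Db-E-G.

Bb Db E G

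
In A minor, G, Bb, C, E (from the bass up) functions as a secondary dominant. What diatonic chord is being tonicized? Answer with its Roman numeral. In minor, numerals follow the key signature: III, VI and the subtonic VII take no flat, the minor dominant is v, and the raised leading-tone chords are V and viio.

VI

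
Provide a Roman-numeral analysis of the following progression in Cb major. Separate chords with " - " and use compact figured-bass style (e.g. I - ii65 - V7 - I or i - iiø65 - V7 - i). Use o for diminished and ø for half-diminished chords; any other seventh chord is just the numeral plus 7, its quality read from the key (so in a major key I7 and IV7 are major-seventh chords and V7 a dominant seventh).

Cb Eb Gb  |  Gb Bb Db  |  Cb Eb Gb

I - V - I

Cb-Eb-Gb has root Cb, degree 1 in Cb major, so I.
Gb-Bb-Db has root Gb, degree 5 in Cb major, so V.
Cb-Eb-Gb: root Cb is the tonic; major triad there is I.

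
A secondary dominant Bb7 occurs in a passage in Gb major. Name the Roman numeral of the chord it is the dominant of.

The chord is a dominant seventh chord on Bb.
A dominant resolves down a perfect fifth: Bb → Eb. In Gb major, Eb is scale degree 6, i.e. vi.

vi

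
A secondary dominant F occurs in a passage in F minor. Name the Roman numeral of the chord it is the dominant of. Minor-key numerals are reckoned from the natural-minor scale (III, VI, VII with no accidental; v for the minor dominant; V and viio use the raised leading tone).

iv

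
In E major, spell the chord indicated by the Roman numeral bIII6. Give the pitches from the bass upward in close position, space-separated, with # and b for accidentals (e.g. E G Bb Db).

Scale degree 3 in E major is G#; lowering it a half step gives G. bIII6 is a major triad on the lowered third degree, borrowed from the parallel minor.
So the chord is G-B-D.
With the 6 figure the chord is in first inversion; from the bass B upward in close position it reads B-D-G.

B D G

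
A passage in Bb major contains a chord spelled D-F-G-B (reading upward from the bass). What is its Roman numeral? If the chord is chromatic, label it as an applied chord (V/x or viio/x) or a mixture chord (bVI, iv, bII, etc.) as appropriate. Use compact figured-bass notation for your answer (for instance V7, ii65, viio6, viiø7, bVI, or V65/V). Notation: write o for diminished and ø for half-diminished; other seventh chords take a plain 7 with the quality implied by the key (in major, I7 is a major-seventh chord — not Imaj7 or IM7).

V43/ii

Stacked in thirds the chord is G-B-D-F: a dominant seventh chord on G.
G is not a diatonic chord root with this quality in Bb major, but it lies a perfect fifth above C (ii), so the chord functions as an applied dominant of ii.
With D in the bass the chord is in second inversion, so the figured bass is 43.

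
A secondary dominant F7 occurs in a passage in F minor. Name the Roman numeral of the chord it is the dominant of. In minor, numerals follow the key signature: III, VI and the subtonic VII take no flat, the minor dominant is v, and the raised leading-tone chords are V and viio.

iv

The chord is a dominant seventh chord on F.
A dominant resolves down a perfect fifth: F → Bb. In F minor, Bb is scale degree 4, i.e. iv.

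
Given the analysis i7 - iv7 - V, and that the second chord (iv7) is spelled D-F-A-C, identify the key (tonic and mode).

A minor

The anchor chord is a minor seventh chord on D, labeled iv7.
Counting down 3 scale steps from D places the tonic on A; a minor seventh chord on degree 4 is diatonic only in minor.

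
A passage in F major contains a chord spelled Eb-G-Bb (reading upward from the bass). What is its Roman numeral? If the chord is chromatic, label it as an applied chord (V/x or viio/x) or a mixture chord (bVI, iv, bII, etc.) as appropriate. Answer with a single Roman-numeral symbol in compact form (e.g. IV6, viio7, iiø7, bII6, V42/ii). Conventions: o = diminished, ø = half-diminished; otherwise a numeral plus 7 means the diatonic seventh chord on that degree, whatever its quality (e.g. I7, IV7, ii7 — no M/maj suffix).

bVII

The pitches Eb-G-Bb form a major triad rooted on Eb.
Eb is the lowered seventh degree of F major (diatonic 7 would be E). This is a major triad on the lowered seventh degree (the subtonic), borrowed from the parallel minor.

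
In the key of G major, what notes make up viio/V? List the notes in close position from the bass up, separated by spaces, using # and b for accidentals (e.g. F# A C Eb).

The slash marks an applied leading-tone chord: viio of V. In G major, V is D, so the leading tone to it is C#, a half step below.
Building a diminished triad on C# gives C#-E-G.

C# E G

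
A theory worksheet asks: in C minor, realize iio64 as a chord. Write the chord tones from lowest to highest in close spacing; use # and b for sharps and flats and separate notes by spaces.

In C minor, scale degree 2 is D, and the diatonic chord built there is a diminished triad.
That chord is spelled D-F-Ab.
With the 64 figure the chord is in second inversion; from the bass Ab upward in close position it reads Ab-D-F.

Ab D F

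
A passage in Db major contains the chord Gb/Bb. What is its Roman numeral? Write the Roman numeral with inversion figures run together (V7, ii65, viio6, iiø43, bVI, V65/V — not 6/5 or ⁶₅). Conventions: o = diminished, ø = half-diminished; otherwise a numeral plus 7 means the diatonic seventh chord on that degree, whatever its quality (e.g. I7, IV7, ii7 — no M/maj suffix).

IV6

The pitches Gb-Bb-Db form a major triad rooted on Gb.
Gb is scale degree 4 in Db major, and a major triad on that degree is written IV.
With Bb in the bass the chord is in first inversion, so the figured bass is 6.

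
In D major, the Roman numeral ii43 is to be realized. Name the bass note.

B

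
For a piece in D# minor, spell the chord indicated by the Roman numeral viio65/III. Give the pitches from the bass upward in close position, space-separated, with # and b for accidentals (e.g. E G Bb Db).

The slash marks an applied leading-tone chord: viio of III. In D# minor, III is F#, so the leading tone to it is E#, a half step below.
Building a fully diminished seventh chord on E# gives E#-G#-B-D.
With the 65 figure the chord is in first inversion; from the bass G# upward in close position it reads G#-B-D-E#.

G# B D E#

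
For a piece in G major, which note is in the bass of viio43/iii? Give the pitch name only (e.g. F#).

E

The applied chord viio43/iii is rooted on A#: A#-C#-E-G.
The figure 43 means second inversion — the fifth is in the bass.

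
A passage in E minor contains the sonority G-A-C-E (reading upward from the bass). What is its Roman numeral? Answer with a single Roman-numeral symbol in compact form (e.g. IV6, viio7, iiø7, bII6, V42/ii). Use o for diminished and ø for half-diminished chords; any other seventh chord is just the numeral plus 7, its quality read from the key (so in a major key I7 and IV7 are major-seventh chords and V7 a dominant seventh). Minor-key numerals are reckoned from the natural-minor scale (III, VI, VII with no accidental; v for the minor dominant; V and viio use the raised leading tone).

Stacked in thirds the chord is A-C-E-G: a minor seventh chord on A.
A is scale degree 4 in E minor, and a minor seventh chord on that degree is written iv7.
With G in the bass the chord is in third inversion, so the figured bass is 42.

iv42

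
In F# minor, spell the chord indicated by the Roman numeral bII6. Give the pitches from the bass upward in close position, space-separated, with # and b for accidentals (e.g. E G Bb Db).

bII6 is the Neapolitan sixth — a major triad on the lowered second degree, here in its customary first inversion. In F# minor that root is G.
So the chord is G-B-D, a major triad.
The figured bass 6 indicates first inversion, placing the third (B) in the bass: B-D-G.

B D G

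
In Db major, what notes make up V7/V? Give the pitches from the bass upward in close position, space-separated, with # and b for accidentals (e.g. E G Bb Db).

Eb G Bb Db

V7/V is a secondary dominant — the dominant seventh of V. V in Db major is Ab, so the applied chord's root is Eb, a perfect fifth above.
Building a dominant seventh chord on Eb gives Eb-G-Bb-Db.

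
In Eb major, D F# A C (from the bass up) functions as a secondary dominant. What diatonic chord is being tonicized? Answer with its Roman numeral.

iii

The chord is a dominant seventh chord on D.
A dominant resolves down a perfect fifth: D → G. In Eb major, G is scale degree 3, i.e. iii.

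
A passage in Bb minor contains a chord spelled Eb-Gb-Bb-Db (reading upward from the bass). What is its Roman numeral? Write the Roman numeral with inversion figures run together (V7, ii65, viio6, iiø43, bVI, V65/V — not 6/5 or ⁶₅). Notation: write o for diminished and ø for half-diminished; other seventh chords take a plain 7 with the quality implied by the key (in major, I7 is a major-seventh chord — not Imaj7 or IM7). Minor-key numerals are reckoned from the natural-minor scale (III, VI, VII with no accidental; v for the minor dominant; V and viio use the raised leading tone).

iv7

Stacked in thirds the chord is Eb-Gb-Bb-Db: a minor seventh chord on Eb.
Eb is scale degree 4 in Bb minor, and a minor seventh chord on that degree is written iv7.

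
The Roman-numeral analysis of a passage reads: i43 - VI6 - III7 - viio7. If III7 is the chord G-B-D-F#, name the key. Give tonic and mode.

E minor

III7 is given as G-B-D-F# — a major seventh chord with root G.
Counting down 2 scale steps from G places the tonic on E; a major seventh chord on degree 3 is diatonic only in minor.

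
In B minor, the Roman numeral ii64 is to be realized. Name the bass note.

G#

ii in B minor has root C#; the chord is C#-E-G#.
The figure 64 means second inversion — the fifth is in the bass.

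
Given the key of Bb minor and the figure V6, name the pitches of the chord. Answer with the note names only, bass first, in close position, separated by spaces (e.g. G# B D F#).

A C F

In Bb minor, scale degree 5 is F. The dominant is major (leading tone raised), so V is a major triad.
That chord is spelled F-A-C.
The figured bass 6 indicates first inversion, placing the third (A) in the bass: A-C-F.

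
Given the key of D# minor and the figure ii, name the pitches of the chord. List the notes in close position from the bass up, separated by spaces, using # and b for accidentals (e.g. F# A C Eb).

Scale degree 2 in D# minor is E#; here the chord built on it is altered to a minor triad. ii is the minor supertonic, borrowed from the parallel major (the Dorian ii).
So the chord is E#-G#-B#, a minor triad.

E# G# B#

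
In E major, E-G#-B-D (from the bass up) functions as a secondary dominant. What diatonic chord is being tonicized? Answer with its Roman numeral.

IV

The chord is a dominant seventh chord on E.
A dominant resolves down a perfect fifth: E → A. In E major, A is scale degree 4, i.e. IV.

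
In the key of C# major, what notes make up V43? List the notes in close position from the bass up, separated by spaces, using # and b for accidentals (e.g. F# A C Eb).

The numeral's case and figure indicate a dominant seventh chord. In C# major its root, the fifth degree, is G#.
Stacking thirds from G# gives G#-B#-D#-F#.
With the 43 figure the chord is in second inversion; from the bass D# upward in close position it reads D#-F#-G#-B#.

D# F# G# B#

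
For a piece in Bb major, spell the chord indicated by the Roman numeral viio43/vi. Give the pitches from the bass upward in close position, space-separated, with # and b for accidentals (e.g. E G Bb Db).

The slash marks an applied leading-tone chord: viio of vi. In Bb major, vi is G, so the leading tone to it is F#, a half step below.
Building a fully diminished seventh chord on F# gives F#-A-C-Eb.
With the 43 figure the chord is in second inversion; from the bass C upward in close position it reads C-Eb-F#-A.

C Eb F# A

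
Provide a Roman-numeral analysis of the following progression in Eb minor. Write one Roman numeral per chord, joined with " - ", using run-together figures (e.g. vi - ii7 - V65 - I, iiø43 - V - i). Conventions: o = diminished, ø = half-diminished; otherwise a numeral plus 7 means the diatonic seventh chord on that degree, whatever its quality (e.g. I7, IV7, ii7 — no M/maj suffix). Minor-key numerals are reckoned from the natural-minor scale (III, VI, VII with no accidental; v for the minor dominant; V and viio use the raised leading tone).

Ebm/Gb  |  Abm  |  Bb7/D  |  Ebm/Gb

Ebm/Gb: minor triad on Eb = scale degree 1 → i6.
Abm: root Ab is the subdominant; minor triad there is iv.
Bb7/D: root Bb is the dominant; dominant seventh chord there is V65.
Ebm/Gb: minor triad on Eb = scale degree 1 → i6.

i6 - iv - V65 - i6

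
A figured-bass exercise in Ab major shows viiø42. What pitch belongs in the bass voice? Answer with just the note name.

F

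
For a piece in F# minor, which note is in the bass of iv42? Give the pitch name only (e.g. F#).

iv in F# minor has root B; the chord is B-D-F#-A.
The figure 42 means third inversion — the seventh is in the bass.

A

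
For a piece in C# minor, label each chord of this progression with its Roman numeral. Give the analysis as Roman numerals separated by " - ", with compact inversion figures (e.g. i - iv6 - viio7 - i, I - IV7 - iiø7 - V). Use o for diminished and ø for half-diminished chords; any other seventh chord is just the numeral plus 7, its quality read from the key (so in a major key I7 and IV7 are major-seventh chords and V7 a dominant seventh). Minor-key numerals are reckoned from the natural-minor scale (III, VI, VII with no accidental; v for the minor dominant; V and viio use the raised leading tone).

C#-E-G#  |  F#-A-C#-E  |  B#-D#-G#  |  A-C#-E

i - iv7 - V6 - VI

C#-E-G#: minor triad on C# = scale degree 1 → i.
F#-A-C#-E: minor seventh chord on F# = scale degree 4 → iv7.
B#-D#-G#: root G# is the dominant; major triad there is V6.
A-C#-E: root A is the submediant; major triad there is VI.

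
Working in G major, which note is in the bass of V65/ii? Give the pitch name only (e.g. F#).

G#

The applied chord V65/ii is rooted on E: E-G#-B-D.
The figure 65 means first inversion — the third is in the bass.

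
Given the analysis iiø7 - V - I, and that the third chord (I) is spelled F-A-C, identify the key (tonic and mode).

The chord F is a major triad rooted on F; its label is I.
If F is scale degree 1 and the mode makes that degree carry a major triad, the tonic is F and the mode is major.

F major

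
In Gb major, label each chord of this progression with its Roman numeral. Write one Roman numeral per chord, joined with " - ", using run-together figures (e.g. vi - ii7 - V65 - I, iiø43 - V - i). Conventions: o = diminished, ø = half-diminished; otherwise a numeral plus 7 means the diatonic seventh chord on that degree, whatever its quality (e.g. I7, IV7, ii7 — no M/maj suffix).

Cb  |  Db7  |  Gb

IV - V7 - I

Cb: major triad on Cb = scale degree 4 → IV.
Db7: root Db is the dominant; dominant seventh chord there is V7.
Gb has root Gb, degree 1 in Gb major, so I.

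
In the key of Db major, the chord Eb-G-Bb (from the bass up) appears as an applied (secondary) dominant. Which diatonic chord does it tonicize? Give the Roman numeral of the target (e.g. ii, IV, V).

V

The chord is a major triad on Eb.
A dominant resolves down a perfect fifth: Eb → Ab. In Db major, Ab is scale degree 5, i.e. V.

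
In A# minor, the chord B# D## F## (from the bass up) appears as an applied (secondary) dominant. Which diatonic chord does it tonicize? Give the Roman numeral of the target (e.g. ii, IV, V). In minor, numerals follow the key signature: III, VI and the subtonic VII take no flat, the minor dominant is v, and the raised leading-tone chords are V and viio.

The chord is a major triad on B#.
A dominant resolves down a perfect fifth: B# → E#. In A# minor, E# is scale degree 5, i.e. V.

V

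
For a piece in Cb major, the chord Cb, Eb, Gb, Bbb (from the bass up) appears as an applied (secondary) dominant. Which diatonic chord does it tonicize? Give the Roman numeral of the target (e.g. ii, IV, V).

IV

The chord is a dominant seventh chord on Cb.
A dominant resolves down a perfect fifth: Cb → Fb. In Cb major, Fb is scale degree 4, i.e. IV.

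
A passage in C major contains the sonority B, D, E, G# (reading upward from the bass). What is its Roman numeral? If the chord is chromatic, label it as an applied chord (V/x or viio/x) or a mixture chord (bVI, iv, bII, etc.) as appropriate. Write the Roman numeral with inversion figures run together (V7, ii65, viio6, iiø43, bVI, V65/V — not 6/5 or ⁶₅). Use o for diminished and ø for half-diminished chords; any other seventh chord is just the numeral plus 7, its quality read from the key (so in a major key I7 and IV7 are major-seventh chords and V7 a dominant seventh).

V43/vi

Stacked in thirds the chord is E-G#-B-D: a dominant seventh chord on E.
E is not a diatonic chord root with this quality in C major, but it lies a perfect fifth above A (vi), so the chord functions as an applied dominant of vi.
With B in the bass the chord is in second inversion, so the figured bass is 43.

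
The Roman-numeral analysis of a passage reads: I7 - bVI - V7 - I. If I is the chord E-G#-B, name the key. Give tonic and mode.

E major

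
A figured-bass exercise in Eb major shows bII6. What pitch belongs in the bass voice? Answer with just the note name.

bII in Eb major has root Fb; the chord is Fb-Ab-Cb.
The figure 6 means first inversion — the third is in the bass.

Ab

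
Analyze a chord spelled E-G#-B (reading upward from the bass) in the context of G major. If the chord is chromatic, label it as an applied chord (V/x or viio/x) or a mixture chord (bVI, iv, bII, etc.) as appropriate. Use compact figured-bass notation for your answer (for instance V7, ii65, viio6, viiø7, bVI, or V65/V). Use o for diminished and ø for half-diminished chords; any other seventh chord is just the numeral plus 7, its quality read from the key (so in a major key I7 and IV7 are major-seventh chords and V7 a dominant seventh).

V/ii

Stacked in thirds the chord is E-G#-B: a major triad on E.
E is not a diatonic chord root with this quality in G major, but it lies a perfect fifth above A (ii), so the chord functions as an applied dominant of ii.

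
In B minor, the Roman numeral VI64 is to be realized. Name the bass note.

D

VI in B minor has root G; the chord is G-B-D.
The figure 64 means second inversion — the fifth is in the bass.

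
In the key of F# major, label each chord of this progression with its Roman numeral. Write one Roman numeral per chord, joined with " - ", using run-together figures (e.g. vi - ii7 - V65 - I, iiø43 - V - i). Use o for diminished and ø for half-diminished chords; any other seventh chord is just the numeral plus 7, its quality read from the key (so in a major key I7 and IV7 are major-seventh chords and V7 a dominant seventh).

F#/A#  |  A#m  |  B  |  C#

I6 - iii - IV - V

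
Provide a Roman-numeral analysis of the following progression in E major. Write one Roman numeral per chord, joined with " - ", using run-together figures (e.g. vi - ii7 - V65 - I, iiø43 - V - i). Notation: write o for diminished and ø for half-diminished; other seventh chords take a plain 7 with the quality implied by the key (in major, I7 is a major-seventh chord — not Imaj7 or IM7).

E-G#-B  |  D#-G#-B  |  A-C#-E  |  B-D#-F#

I - iii64 - IV - V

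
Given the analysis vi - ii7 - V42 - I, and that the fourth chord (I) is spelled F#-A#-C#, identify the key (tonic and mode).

F# major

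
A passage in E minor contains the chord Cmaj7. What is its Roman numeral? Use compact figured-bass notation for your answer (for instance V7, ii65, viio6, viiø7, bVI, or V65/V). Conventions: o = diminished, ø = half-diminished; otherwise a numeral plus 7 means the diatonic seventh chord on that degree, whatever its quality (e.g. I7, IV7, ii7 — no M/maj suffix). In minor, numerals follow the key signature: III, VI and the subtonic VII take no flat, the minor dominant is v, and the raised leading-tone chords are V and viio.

The pitches C-E-G-B form a major seventh chord rooted on C.
In E minor, C is the submediant; the diatonic major seventh chord there is VI7.

VI7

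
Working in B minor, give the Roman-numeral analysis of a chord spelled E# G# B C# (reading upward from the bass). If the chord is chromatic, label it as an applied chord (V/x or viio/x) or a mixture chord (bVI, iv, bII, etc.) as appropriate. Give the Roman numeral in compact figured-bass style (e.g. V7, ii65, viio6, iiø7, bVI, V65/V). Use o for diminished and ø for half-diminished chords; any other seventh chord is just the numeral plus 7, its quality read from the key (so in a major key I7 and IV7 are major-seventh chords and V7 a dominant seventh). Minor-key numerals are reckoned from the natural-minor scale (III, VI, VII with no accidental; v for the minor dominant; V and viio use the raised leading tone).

Stacked in thirds the chord is C#-E#-G#-B: a dominant seventh chord on C#.
C# is not a diatonic chord root with this quality in B minor, but it lies a perfect fifth above F# (V), so the chord functions as an applied dominant of V.
With E# in the bass the chord is in first inversion, so the figured bass is 65.

V65/V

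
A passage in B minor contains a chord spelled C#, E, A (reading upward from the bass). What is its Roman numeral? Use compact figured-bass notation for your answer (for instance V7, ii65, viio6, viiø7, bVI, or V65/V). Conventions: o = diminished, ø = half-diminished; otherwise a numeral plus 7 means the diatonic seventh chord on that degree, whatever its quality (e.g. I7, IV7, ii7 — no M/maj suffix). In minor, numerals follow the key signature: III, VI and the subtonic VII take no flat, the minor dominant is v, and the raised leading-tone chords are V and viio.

VII6

The pitches A-C#-E form a major triad rooted on A.
A is scale degree 7 in B minor, and a major triad on that degree is written VII.
With C# in the bass the chord is in first inversion, so the figured bass is 6.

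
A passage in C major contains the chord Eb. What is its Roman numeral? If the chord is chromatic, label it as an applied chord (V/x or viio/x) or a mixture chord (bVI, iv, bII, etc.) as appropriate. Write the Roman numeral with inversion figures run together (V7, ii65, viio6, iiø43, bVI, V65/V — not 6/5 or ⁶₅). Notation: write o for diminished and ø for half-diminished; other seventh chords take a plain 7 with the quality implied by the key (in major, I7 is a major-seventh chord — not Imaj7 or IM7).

The pitches Eb-G-Bb form a major triad rooted on Eb.
Eb is the lowered third degree of C major (diatonic 3 would be E). This is a major triad on the lowered third degree, borrowed from the parallel minor.

bIII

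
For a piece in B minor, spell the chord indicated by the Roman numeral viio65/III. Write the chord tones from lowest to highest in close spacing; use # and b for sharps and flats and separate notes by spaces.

E G Bb C#

viio65/III is a secondary leading-tone chord. The target III is D in B minor; the applied chord is rooted a semitone below, on C#.
Building a fully diminished seventh chord on C# gives C#-E-G-Bb.
The figured bass 65 indicates first inversion, placing the third (E) in the bass: E-G-Bb-C#.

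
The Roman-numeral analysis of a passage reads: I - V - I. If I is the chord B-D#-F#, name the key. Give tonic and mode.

B major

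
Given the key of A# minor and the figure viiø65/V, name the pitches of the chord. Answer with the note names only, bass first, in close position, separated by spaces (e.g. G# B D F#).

F## A# C## D##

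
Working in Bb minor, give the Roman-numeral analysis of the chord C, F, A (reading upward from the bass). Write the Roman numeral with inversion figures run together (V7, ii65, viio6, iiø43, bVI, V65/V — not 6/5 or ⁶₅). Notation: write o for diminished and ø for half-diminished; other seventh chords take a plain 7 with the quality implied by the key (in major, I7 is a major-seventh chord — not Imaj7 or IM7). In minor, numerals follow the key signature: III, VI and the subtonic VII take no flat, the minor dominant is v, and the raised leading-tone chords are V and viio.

Stacked in thirds the chord is F-A-C: a major triad on F.
F is scale degree 5 in Bb minor, and a major triad on that degree is written V.
With C in the bass the chord is in second inversion, so the figured bass is 64.

V64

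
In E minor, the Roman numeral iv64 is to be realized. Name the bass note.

iv in E minor has root A; the chord is A-C-E.
The figure 64 means second inversion — the fifth is in the bass.

E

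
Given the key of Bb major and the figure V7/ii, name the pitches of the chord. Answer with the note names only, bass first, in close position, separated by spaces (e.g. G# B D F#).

V7/ii is a secondary dominant — the dominant seventh of ii. ii in Bb major is C, so the applied chord's root is G, a perfect fifth above.
Building a dominant seventh chord on G gives G-B-D-F.

G B D F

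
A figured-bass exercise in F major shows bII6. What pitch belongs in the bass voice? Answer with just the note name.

bII in F major has root Gb; the chord is Gb-Bb-Db.
The figure 6 means first inversion — the third is in the bass.

Bb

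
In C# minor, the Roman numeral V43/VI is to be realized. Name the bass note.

B

The applied chord V43/VI is rooted on E: E-G#-B-D.
The figure 43 means second inversion — the fifth is in the bass.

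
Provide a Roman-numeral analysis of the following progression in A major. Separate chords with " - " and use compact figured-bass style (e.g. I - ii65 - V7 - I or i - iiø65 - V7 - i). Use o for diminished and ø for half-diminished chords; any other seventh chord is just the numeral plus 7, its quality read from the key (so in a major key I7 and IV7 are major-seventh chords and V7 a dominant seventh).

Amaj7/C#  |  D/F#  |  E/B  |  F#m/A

Amaj7/C#: root A is the tonic; major seventh chord there is I65.
D/F#: root D is the subdominant; major triad there is IV6.
E/B has root E, degree 5 in A major, so V64.
F#m/A: minor triad on F# = scale degree 6 → vi6.

I65 - IV6 - V64 - vi6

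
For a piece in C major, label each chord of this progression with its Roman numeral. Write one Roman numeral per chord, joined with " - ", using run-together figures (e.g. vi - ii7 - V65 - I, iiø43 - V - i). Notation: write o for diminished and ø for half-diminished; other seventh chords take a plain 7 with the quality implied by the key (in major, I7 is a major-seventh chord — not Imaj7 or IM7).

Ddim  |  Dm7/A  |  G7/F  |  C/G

iio - ii43 - V42 - I64

Ddim: D with this quality isn't in the key; it's iio, borrowed from the parallel minor.
Dm7/A has root D, degree 2 in C major, so ii43.
G7/F: root G is the dominant; dominant seventh chord there is V42.
C/G has root C, degree 1 in C major, so I64.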